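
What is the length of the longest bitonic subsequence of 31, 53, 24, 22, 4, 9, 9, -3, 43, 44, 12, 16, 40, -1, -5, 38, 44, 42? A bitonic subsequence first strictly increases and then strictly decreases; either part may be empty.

7

Let inc[i] be the LIS ending at i and dec[i] the longest strictly decreasing subsequence starting at i. inc = [1, 2, 1, 1, 1, 2, 2, 1, 3, 4, 3, 4, 5, 2, 1, 5, 6, 6], dec = [6, 6, 5, 4, 3, 3, 3, 2, 4, 4, 3, 3, 3, 2, 1, 1, 2, 1].
max_i inc[i]+dec[i]−1 = 7, with one witness 31, 53, 24, 22, 16, -1, -5.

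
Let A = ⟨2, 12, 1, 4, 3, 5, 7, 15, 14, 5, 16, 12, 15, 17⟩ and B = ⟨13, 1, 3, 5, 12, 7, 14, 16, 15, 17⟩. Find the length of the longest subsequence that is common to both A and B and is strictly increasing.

7

A longest common strictly increasing subsequence is 1, 3, 5, 7, 14, 16, 17 (length 7); it appears in order in both A and B, and no longer such subsequence exists.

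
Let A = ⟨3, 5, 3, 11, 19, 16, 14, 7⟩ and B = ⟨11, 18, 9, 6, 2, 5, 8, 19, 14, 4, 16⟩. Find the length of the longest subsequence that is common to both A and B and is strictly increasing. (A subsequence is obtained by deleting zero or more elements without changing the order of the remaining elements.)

2

A longest common strictly increasing subsequence is 11, 19 (length 2); it appears in order in both A and B, and no longer such subsequence exists.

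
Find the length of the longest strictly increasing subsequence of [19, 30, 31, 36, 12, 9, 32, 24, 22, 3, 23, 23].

Scanning left to right, the best length ending at each element is: 19→1, 30→2, 31→3, 36→4, 12→1, 9→1, 32→4, 24→2, 22→2, 3→1, 23→3, 23→3.
So the longest increasing subsequence has length 4, e.g. 19, 30, 31, 36.

4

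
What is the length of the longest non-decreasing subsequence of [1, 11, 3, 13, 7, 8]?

Scanning left to right, the best length ending at each element is: 1→1, 11→2, 3→2, 13→3, 7→3, 8→4.
So the longest non-decreasing subsequence has length 4, e.g. 1, 3, 7, 8.

4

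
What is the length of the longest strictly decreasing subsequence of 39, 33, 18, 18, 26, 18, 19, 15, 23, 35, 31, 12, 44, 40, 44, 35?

Scanning left to right, the best length ending at each element is: 39→1, 33→2, 18→3, 18→3, 26→3, 18→4, 19→4, 15→5, 23→4, 35→2, 31→3, 12→6, 44→1, 40→2, 44→1, 35→3.
So the longest decreasing subsequence has length 6, e.g. 39, 33, 26, 18, 15, 12.

6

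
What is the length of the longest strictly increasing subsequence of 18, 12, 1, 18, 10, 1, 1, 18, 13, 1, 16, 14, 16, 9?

Scanning left to right, the best length ending at each element is: 18→1, 12→1, 1→1, 18→2, 10→2, 1→1, 1→1, 18→3, 13→3, 1→1, 16→4, 14→4, 16→5, 9→2.
So the longest increasing subsequence has length 5, e.g. 1, 10, 13, 14, 16.

5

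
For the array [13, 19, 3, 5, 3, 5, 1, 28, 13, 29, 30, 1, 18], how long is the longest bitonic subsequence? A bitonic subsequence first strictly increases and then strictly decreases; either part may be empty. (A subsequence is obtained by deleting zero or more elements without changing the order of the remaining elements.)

6

One longest bitonic subsequence is 13, 19, 28, 29, 30, 18 (positions 1,2,8,10,11,13): it rises to 30 then falls. Length 6 is optimal.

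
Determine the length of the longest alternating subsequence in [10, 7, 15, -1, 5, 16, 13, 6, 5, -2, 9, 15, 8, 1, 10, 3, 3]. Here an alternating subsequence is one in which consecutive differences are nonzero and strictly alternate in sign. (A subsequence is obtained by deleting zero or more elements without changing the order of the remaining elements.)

10

Track the best alternating length ending on an up-step vs a down-step at each position: up/down = 1/1, 1/2, 3/1, 1/4, 5/4, 5/1, 5/6, 5/6, 5/6, 1/6, 7/6, 7/6, 7/8, 7/8, 9/8, 9/10, 9/10.
The maximum over both is 10; one such subsequence is 10, 7, 15, -1, 16, 6, 9, 8, 10, 3.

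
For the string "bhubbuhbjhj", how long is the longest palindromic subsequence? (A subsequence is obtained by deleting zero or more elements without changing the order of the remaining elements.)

One longest palindromic subsequence is bhubbuhb (positions 1,2,3,4,5,6,7,8); it reads the same forward and backward, and the interval DP gives dp[1][11] = 8.

8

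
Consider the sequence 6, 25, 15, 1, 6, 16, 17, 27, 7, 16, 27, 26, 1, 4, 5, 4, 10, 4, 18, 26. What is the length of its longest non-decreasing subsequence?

Scanning left to right, the best length ending at each element is: 6→1, 25→2, 15→2, 1→1, 6→2, 16→3, 17→4, 27→5, 7→3, 16→4, 27→6, 26→5, 1→2, 4→3, 5→4, 4→4, 10→5, 4→5, 18→6, 26→7.
So the longest non-decreasing subsequence has length 7, e.g. 1, 1, 4, 5, 10, 18, 26.

7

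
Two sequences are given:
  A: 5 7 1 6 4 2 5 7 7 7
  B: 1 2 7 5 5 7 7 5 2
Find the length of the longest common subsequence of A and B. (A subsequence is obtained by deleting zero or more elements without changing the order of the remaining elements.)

A longest common subsequence is 1, 2, 5, 7, 7 (length 5); the LCS DP confirms no longer common subsequence exists.

5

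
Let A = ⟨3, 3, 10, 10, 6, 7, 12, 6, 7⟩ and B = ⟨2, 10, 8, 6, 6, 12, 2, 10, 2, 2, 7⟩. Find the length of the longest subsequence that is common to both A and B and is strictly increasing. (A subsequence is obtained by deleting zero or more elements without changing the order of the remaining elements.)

2

For each value that appears in both, track the longest common increasing run ending there.
The best achievable length is 2; one witness is 10, 12 (A-positions 3,7, B-positions 2,6).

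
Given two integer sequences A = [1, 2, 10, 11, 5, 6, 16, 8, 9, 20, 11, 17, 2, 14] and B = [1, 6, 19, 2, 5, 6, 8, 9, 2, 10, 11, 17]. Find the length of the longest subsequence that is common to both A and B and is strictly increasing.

For each value that appears in both, track the longest common increasing run ending there.
The best achievable length is 8; one witness is 1, 2, 5, 6, 8, 9, 11, 17 (A-positions 1,2,5,6,8,9,11,12, B-positions 1,4,5,6,7,8,11,12).

8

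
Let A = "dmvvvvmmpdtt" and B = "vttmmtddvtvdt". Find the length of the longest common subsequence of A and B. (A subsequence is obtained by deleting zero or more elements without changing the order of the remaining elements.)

6

A longest common subsequence is vmmdtt (length 6); the LCS DP confirms no longer common subsequence exists.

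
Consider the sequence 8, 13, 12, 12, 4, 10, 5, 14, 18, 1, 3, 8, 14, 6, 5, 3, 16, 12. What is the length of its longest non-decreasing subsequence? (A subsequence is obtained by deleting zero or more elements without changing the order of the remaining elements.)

6

Let dp[i] be the longest non-decreasing subsequence ending at position i. Then dp = [1, 2, 2, 3, 1, 2, 2, 4, 5, 1, 2, 3, 5, 3, 3, 3, 6, 4].
The maximum is 6; one witness is 8, 12, 12, 14, 14, 16 at positions 1,3,4,8,13,17.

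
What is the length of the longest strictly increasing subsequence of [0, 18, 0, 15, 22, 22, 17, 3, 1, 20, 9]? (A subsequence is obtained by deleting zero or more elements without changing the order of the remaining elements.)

4

Let dp[i] be the longest increasing subsequence ending at position i. Then dp = [1, 2, 1, 2, 3, 3, 3, 2, 2, 4, 3].
The maximum is 4; one witness is 0, 15, 17, 20 at positions 1,4,7,10.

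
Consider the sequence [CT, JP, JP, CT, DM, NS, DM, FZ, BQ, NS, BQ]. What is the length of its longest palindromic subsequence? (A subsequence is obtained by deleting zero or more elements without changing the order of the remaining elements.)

4

One longest palindromic subsequence is CT JP JP CT (positions 1,2,3,4); it reads the same forward and backward, and the interval DP gives dp[1][11] = 4.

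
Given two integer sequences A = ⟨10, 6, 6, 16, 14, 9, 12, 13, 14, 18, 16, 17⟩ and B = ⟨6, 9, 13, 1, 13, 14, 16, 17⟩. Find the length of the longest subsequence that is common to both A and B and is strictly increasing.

For each value that appears in both, track the longest common increasing run ending there.
The best achievable length is 6; one witness is 6, 9, 13, 14, 16, 17 (A-positions 2,6,8,9,11,12, B-positions 1,2,3,6,7,8).

6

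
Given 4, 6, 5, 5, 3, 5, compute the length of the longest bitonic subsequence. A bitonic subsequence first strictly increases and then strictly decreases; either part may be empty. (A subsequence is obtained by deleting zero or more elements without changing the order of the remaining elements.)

4

One longest bitonic subsequence is 4, 6, 5, 3 (positions 1,2,4,5): it rises to 6 then falls. Length 4 is optimal.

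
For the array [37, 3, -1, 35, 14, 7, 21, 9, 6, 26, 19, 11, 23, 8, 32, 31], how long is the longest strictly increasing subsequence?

6

Let dp[i] be the longest increasing subsequence ending at position i. Then dp = [1, 1, 1, 2, 2, 2, 3, 3, 2, 4, 4, 4, 5, 3, 6, 6].
The maximum is 6; one witness is 3, 7, 9, 19, 23, 32 at positions 2,6,8,11,13,15.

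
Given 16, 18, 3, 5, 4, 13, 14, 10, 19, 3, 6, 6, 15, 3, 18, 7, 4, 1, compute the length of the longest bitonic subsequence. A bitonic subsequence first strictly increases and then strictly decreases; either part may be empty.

9

Let inc[i] be the LIS ending at i and dec[i] the longest strictly decreasing subsequence starting at i. inc = [1, 2, 1, 2, 2, 3, 4, 3, 5, 1, 3, 3, 5, 1, 6, 4, 2, 1], dec = [6, 6, 2, 4, 3, 5, 5, 4, 5, 2, 3, 3, 4, 2, 4, 3, 2, 1].
max_i inc[i]+dec[i]−1 = 9, with one witness 3, 5, 13, 14, 19, 18, 7, 4, 1.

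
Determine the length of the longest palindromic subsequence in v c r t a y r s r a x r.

One longest palindromic subsequence is rarsrar (positions 3,5,7,8,9,10,12); it reads the same forward and backward, and the interval DP gives dp[1][12] = 7.

7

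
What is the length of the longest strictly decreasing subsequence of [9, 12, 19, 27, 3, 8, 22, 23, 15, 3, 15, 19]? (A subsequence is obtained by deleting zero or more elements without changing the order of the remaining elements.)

Let dp[i] be the longest decreasing subsequence ending at position i. Then dp = [1, 1, 1, 1, 2, 2, 2, 2, 3, 4, 3, 3].
The maximum is 4; one witness is 27, 22, 15, 3 at positions 4,7,9,10.

4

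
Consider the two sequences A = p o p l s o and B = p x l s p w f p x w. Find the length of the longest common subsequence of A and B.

A longest common subsequence is pls (length 3); the LCS DP confirms no longer common subsequence exists.

3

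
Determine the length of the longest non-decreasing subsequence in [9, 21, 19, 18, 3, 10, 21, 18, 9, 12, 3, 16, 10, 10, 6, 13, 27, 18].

Let dp[i] be the longest non-decreasing subsequence ending at position i. Then dp = [1, 2, 2, 2, 1, 2, 3, 3, 2, 3, 2, 4, 3, 4, 3, 5, 6, 6].
The maximum is 6; one witness is 9, 10, 10, 10, 13, 27 at positions 1,6,13,14,16,17.

6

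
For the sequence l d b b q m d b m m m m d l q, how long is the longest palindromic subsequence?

9

One longest palindromic subsequence is ldmmmmmdl (positions 1,2,6,9,10,11,12,13,14); it reads the same forward and backward, and the interval DP gives dp[1][15] = 9.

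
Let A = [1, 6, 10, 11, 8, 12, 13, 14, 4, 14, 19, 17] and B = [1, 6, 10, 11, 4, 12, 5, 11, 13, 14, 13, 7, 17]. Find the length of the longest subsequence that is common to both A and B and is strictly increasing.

8

For each value that appears in both, track the longest common increasing run ending there.
The best achievable length is 8; one witness is 1, 6, 10, 11, 12, 13, 14, 17 (A-positions 1,2,3,4,6,7,8,12, B-positions 1,2,3,4,6,9,10,13).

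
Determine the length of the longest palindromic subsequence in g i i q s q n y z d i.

5

One longest palindromic subsequence is iqsqi (positions 2,4,5,6,11); it reads the same forward and backward, and the interval DP gives dp[1][11] = 5.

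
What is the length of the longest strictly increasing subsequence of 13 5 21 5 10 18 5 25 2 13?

One longest increasing subsequence is 5, 10, 18, 25 (positions 2,5,6,8), of length 4; no longer one exists.

4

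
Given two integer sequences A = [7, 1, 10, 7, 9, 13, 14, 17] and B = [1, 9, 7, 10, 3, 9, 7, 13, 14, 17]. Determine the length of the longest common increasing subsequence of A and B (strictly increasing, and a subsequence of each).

6

For each value that appears in both, track the longest common increasing run ending there.
The best achievable length is 6; one witness is 1, 7, 9, 13, 14, 17 (A-positions 2,4,5,6,7,8, B-positions 1,3,6,8,9,10).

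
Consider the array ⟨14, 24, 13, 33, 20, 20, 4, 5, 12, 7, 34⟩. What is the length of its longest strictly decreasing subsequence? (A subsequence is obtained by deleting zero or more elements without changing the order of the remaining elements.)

Scanning left to right, the best length ending at each element is: 14→1, 24→1, 13→2, 33→1, 20→2, 20→2, 4→3, 5→3, 12→3, 7→4, 34→1.
So the longest decreasing subsequence has length 4, e.g. 14, 13, 12, 7.

4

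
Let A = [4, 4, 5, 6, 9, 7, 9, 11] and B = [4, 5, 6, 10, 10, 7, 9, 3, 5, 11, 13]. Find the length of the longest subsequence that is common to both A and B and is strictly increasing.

6

A longest common strictly increasing subsequence is 4, 5, 6, 7, 9, 11 (length 6); it appears in order in both A and B, and no longer such subsequence exists.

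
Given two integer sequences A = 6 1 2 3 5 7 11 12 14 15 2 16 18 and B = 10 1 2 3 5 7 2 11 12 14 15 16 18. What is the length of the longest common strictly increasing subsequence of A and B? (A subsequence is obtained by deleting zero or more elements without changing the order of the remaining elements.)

A longest common strictly increasing subsequence is 1, 2, 3, 5, 7, 11, 12, 14, 15, 16, 18 (length 11); it appears in order in both A and B, and no longer such subsequence exists.

11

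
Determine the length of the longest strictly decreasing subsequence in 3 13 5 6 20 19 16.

Scanning left to right, the best length ending at each element is: 3→1, 13→1, 5→2, 6→2, 20→1, 19→2, 16→3.
So the longest decreasing subsequence has length 3, e.g. 20, 19, 16.

3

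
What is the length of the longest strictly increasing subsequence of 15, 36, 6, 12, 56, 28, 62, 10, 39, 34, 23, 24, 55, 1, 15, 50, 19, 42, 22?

Let dp[i] be the longest increasing subsequence ending at position i. Then dp = [1, 2, 1, 2, 3, 3, 4, 2, 4, 4, 3, 4, 5, 1, 3, 5, 4, 5, 5].
The maximum is 5; one witness is 6, 12, 28, 39, 55 at positions 3,4,6,9,13.

5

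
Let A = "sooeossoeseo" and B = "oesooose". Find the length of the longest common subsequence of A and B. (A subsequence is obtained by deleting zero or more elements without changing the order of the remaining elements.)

6

Backtracking the LCS table gives one alignment: s (A1,B3) → o (A3,B4) → o (A5,B5) → o (A8,B6) → s (A10,B7) → e (A11,B8).
So the longest common subsequence has length 6.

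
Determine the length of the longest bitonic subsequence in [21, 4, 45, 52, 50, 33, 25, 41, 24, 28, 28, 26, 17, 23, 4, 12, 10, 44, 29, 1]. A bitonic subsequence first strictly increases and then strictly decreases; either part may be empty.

11

Let inc[i] be the LIS ending at i and dec[i] the longest strictly decreasing subsequence starting at i. inc = [1, 1, 2, 3, 3, 2, 2, 3, 2, 3, 3, 3, 2, 3, 1, 2, 2, 4, 4, 1], dec = [5, 2, 8, 9, 8, 7, 6, 7, 5, 6, 6, 5, 4, 4, 2, 3, 2, 3, 2, 1].
max_i inc[i]+dec[i]−1 = 11, with one witness 21, 45, 52, 50, 41, 28, 26, 23, 12, 10, 1.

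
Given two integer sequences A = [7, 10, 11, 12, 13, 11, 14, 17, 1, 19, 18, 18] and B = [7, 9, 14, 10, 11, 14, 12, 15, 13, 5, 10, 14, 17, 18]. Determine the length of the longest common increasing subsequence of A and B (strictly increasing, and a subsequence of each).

8

A longest common strictly increasing subsequence is 7, 10, 11, 12, 13, 14, 17, 18 (length 8); it appears in order in both A and B, and no longer such subsequence exists.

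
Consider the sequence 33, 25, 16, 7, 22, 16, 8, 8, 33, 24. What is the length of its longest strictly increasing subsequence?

3

Scanning left to right, the best length ending at each element is: 33→1, 25→1, 16→1, 7→1, 22→2, 16→2, 8→2, 8→2, 33→3, 24→3.
So the longest increasing subsequence has length 3, e.g. 16, 22, 33.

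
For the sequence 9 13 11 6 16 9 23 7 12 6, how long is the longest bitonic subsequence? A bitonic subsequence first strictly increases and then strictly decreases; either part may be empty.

Let inc[i] be the LIS ending at i and dec[i] the longest strictly decreasing subsequence starting at i. inc = [1, 2, 2, 1, 3, 2, 4, 2, 3, 1], dec = [3, 5, 4, 1, 4, 3, 3, 2, 2, 1].
max_i inc[i]+dec[i]−1 = 6, with one witness 9, 13, 11, 9, 7, 6.

6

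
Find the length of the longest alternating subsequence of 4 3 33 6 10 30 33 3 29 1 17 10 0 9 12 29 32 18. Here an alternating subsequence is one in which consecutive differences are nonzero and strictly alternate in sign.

12

A longest alternating subsequence is 4, 3, 33, 6, 10, 3, 29, 1, 17, 10, 29, 18 (positions 1,2,3,4,5,8,9,10,11,12,16,18); its 11 consecutive differences strictly alternate in sign, and length 12 is optimal.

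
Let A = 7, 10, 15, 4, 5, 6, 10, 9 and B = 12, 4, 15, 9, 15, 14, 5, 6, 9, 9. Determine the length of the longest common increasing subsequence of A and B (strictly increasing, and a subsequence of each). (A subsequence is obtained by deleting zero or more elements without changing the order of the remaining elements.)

4

A longest common strictly increasing subsequence is 4, 5, 6, 9 (length 4); it appears in order in both A and B, and no longer such subsequence exists.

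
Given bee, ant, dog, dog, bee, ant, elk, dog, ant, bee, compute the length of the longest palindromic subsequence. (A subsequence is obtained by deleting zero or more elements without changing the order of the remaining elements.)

One longest palindromic subsequence is bee ant dog elk dog ant bee (positions 1,2,3,7,8,9,10); it reads the same forward and backward, and the interval DP gives dp[1][10] = 7.

7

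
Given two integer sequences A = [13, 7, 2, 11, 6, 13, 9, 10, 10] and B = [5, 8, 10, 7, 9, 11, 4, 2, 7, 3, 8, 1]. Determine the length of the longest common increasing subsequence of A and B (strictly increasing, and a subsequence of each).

For each value that appears in both, track the longest common increasing run ending there.
The best achievable length is 2; one witness is 7, 9 (A-positions 2,7, B-positions 4,5).

2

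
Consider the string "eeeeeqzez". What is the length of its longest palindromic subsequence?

6

One longest palindromic subsequence is eeeeee (positions 1,2,3,4,5,8); it reads the same forward and backward, and the interval DP gives dp[1][9] = 6.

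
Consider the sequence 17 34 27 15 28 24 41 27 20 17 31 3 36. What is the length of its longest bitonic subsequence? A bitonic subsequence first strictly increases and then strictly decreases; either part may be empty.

One longest bitonic subsequence is 17, 27, 28, 41, 27, 20, 17, 3 (positions 1,3,5,7,8,9,10,12): it rises to 41 then falls. Length 8 is optimal.

8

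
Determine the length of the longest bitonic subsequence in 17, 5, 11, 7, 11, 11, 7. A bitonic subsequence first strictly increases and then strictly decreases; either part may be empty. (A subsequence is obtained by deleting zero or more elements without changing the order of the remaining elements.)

4

One longest bitonic subsequence is 5, 7, 11, 7 (positions 2,4,5,7): it rises to 11 then falls. Length 4 is optimal.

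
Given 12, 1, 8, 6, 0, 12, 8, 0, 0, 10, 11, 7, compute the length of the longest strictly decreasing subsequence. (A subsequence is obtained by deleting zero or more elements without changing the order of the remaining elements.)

Let dp[i] be the longest decreasing subsequence ending at position i. Then dp = [1, 2, 2, 3, 4, 1, 2, 4, 4, 2, 2, 3].
The maximum is 4; one witness is 12, 8, 6, 0 at positions 1,3,4,5.

4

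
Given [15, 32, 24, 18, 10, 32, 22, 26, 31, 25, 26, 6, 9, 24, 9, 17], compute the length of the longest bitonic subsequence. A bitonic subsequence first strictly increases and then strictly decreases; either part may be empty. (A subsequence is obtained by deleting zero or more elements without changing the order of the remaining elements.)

8

One longest bitonic subsequence is 15, 18, 22, 26, 31, 26, 24, 17 (positions 1,4,7,8,9,11,14,16): it rises to 31 then falls. Length 8 is optimal.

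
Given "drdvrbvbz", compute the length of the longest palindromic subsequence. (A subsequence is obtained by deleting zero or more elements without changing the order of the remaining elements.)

Using dp[i][j] = 2 + dp[i+1][j−1] if the ends match, else max(dp[i+1][j], dp[i][j−1]):
dp[1][9] = 3. A witness is bvb at positions 6,7,8.

3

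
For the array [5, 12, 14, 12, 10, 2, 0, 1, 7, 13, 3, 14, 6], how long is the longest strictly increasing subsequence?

5

Let dp[i] be the longest increasing subsequence ending at position i. Then dp = [1, 2, 3, 2, 2, 1, 1, 2, 3, 4, 3, 5, 4].
The maximum is 5; one witness is 0, 1, 7, 13, 14 at positions 7,8,9,10,12.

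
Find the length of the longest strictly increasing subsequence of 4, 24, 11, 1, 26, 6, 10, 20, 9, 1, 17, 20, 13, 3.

5

Scanning left to right, the best length ending at each element is: 4→1, 24→2, 11→2, 1→1, 26→3, 6→2, 10→3, 20→4, 9→3, 1→1, 17→4, 20→5, 13→4, 3→2.
So the longest increasing subsequence has length 5, e.g. 4, 6, 10, 17, 20.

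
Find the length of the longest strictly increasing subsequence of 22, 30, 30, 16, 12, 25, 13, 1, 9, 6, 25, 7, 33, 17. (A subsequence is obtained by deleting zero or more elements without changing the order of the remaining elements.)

Let dp[i] be the longest increasing subsequence ending at position i. Then dp = [1, 2, 2, 1, 1, 2, 2, 1, 2, 2, 3, 3, 4, 4].
The maximum is 4; one witness is 12, 13, 25, 33 at positions 5,7,11,13.

4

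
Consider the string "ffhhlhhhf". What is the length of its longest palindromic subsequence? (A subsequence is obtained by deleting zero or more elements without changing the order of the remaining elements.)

One longest palindromic subsequence is fhhhhhf (positions 1,3,4,6,7,8,9); it reads the same forward and backward, and the interval DP gives dp[1][9] = 7.

7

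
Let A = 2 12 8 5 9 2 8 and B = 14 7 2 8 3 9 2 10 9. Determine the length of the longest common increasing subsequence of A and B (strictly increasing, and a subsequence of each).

A longest common strictly increasing subsequence is 2, 8, 9 (length 3); it appears in order in both A and B, and no longer such subsequence exists.

3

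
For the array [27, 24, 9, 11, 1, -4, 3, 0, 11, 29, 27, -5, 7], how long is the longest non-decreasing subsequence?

One longest non-decreasing subsequence is 9, 11, 11, 29 (positions 3,4,9,10), of length 4; no longer one exists.

4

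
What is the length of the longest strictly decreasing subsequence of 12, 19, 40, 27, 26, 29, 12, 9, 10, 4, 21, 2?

7

Let dp[i] be the longest decreasing subsequence ending at position i. Then dp = [1, 1, 1, 2, 3, 2, 4, 5, 5, 6, 4, 7].
The maximum is 7; one witness is 40, 27, 26, 12, 9, 4, 2 at positions 3,4,5,7,8,10,12.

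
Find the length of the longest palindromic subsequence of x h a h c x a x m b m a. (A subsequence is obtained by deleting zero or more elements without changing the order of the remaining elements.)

5

Using dp[i][j] = 2 + dp[i+1][j−1] if the ends match, else max(dp[i+1][j], dp[i][j−1]):
dp[1][12] = 5. A witness is ambma at positions 3,9,10,11,12.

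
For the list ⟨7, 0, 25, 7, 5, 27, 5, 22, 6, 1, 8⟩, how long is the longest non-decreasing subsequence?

5

Scanning left to right, the best length ending at each element is: 7→1, 0→1, 25→2, 7→2, 5→2, 27→3, 5→3, 22→4, 6→4, 1→2, 8→5.
So the longest non-decreasing subsequence has length 5, e.g. 0, 5, 5, 6, 8.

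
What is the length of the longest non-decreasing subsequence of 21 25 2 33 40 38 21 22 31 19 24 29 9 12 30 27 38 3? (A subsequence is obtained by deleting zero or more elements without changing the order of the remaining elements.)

Let dp[i] be the longest non-decreasing subsequence ending at position i. Then dp = [1, 2, 1, 3, 4, 4, 2, 3, 4, 2, 4, 5, 2, 3, 6, 5, 7, 2].
The maximum is 7; one witness is 21, 21, 22, 24, 29, 30, 38 at positions 1,7,8,11,12,15,17.

7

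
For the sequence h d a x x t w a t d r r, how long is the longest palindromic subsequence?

Using dp[i][j] = 2 + dp[i+1][j−1] if the ends match, else max(dp[i+1][j], dp[i][j−1]):
dp[1][12] = 6. A witness is daxxad at positions 2,3,4,5,8,10.

6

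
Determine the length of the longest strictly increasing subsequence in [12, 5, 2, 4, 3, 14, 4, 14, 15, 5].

5

Scanning left to right, the best length ending at each element is: 12→1, 5→1, 2→1, 4→2, 3→2, 14→3, 4→3, 14→4, 15→5, 5→4.
So the longest increasing subsequence has length 5, e.g. 2, 3, 4, 14, 15.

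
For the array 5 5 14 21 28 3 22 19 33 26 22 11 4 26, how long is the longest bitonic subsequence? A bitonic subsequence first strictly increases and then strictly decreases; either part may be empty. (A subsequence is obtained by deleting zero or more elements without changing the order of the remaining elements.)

9

Let inc[i] be the LIS ending at i and dec[i] the longest strictly decreasing subsequence starting at i. inc = [1, 1, 2, 3, 4, 1, 4, 3, 5, 5, 4, 2, 2, 5], dec = [2, 2, 3, 4, 5, 1, 4, 3, 5, 4, 3, 2, 1, 1].
max_i inc[i]+dec[i]−1 = 9, with one witness 5, 14, 21, 28, 33, 26, 22, 11, 4.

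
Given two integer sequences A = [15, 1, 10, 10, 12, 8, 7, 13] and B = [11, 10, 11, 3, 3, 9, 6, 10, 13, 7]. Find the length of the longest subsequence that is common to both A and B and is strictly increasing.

2

For each value that appears in both, track the longest common increasing run ending there.
The best achievable length is 2; one witness is 10, 13 (A-positions 3,8, B-positions 2,9).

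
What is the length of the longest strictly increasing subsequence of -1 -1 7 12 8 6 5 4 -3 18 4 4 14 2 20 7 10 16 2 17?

One longest increasing subsequence is -1, 7, 12, 14, 16, 17 (positions 1,3,4,13,18,20), of length 6; no longer one exists.

6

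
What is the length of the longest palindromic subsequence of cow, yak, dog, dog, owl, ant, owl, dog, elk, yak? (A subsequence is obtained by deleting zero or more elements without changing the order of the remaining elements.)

7

Using dp[i][j] = 2 + dp[i+1][j−1] if the ends match, else max(dp[i+1][j], dp[i][j−1]):
dp[1][10] = 7. A witness is yak dog owl ant owl dog yak at positions 2,4,5,6,7,8,10.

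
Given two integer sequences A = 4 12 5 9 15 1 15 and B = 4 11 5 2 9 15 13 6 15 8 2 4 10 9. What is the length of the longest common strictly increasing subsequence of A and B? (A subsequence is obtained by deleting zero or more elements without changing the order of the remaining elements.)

For each value that appears in both, track the longest common increasing run ending there.
The best achievable length is 4; one witness is 4, 5, 9, 15 (A-positions 1,3,4,5, B-positions 1,3,5,6).

4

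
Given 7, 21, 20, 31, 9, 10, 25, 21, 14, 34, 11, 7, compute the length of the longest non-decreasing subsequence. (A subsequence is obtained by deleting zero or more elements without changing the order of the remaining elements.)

Scanning left to right, the best length ending at each element is: 7→1, 21→2, 20→2, 31→3, 9→2, 10→3, 25→4, 21→4, 14→4, 34→5, 11→4, 7→2.
So the longest non-decreasing subsequence has length 5, e.g. 7, 9, 10, 25, 34.

5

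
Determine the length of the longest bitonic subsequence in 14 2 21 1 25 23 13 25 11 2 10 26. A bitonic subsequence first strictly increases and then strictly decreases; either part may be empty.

Let inc[i] be the LIS ending at i and dec[i] the longest strictly decreasing subsequence starting at i. inc = [1, 1, 2, 1, 3, 3, 2, 4, 2, 2, 3, 5], dec = [4, 2, 4, 1, 5, 4, 3, 3, 2, 1, 1, 1].
max_i inc[i]+dec[i]−1 = 7, with one witness 14, 21, 25, 23, 13, 11, 10.

7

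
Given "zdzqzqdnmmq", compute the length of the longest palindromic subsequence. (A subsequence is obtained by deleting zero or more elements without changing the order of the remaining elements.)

One longest palindromic subsequence is dqzqd (positions 2,4,5,6,7); it reads the same forward and backward, and the interval DP gives dp[1][11] = 5.

5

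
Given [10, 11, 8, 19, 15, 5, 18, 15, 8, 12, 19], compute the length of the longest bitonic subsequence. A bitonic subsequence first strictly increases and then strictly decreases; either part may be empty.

Let inc[i] be the LIS ending at i and dec[i] the longest strictly decreasing subsequence starting at i. inc = [1, 2, 1, 3, 3, 1, 4, 3, 2, 3, 5], dec = [3, 3, 2, 4, 2, 1, 3, 2, 1, 1, 1].
max_i inc[i]+dec[i]−1 = 6, with one witness 10, 11, 19, 18, 15, 12.

6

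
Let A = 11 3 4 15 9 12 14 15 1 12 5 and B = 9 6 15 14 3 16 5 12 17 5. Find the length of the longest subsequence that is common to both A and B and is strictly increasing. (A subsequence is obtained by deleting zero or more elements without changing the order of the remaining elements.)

A longest common strictly increasing subsequence is 9, 15 (length 2); it appears in order in both A and B, and no longer such subsequence exists.

2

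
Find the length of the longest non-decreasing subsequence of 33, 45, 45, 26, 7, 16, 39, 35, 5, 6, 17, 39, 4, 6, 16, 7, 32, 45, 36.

6

One longest non-decreasing subsequence is 5, 6, 6, 16, 32, 45 (positions 9,10,14,15,17,18), of length 6; no longer one exists.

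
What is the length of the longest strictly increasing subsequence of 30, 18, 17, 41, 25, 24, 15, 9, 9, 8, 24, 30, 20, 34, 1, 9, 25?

One longest increasing subsequence is 18, 25, 30, 34 (positions 2,5,12,14), of length 4; no longer one exists.

4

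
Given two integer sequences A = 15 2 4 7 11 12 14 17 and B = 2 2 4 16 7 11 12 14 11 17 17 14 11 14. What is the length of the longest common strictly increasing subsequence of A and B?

A longest common strictly increasing subsequence is 2, 4, 7, 11, 12, 14, 17 (length 7); it appears in order in both A and B, and no longer such subsequence exists.

7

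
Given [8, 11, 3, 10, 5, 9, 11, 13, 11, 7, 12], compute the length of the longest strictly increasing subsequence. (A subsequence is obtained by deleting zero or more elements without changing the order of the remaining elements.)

5

One longest increasing subsequence is 3, 5, 9, 11, 13 (positions 3,5,6,7,8), of length 5; no longer one exists.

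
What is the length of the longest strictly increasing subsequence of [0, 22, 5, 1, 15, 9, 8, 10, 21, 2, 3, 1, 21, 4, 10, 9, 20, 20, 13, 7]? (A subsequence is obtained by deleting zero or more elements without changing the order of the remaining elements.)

Let dp[i] be the longest increasing subsequence ending at position i. Then dp = [1, 2, 2, 2, 3, 3, 3, 4, 5, 3, 4, 2, 5, 5, 6, 6, 7, 7, 7, 6].
The maximum is 7; one witness is 0, 1, 2, 3, 4, 10, 20 at positions 1,4,10,11,14,15,17.

7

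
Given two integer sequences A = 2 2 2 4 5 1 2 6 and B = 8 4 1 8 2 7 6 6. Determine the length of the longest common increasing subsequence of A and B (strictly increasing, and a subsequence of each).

A longest common strictly increasing subsequence is 1, 2, 6 (length 3); it appears in order in both A and B, and no longer such subsequence exists.

3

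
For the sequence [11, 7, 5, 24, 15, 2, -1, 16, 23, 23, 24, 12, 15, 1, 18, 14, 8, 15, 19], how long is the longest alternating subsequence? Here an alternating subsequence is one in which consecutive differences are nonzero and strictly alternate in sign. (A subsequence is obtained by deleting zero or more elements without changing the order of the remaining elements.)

Track the best alternating length ending on an up-step vs a down-step at each position: up/down = 1/1, 1/2, 1/2, 3/1, 3/4, 1/4, 1/4, 5/4, 5/4, 5/4, 5/1, 5/6, 7/6, 5/8, 9/6, 9/10, 9/10, 11/10, 11/6.
The maximum over both is 11; one such subsequence is 11, 7, 24, 15, 16, 12, 15, 1, 18, 14, 15.

11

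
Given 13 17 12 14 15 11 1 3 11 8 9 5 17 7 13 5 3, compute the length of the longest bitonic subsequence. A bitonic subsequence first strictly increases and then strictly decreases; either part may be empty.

8

One longest bitonic subsequence is 13, 17, 15, 11, 9, 7, 5, 3 (positions 1,2,5,9,11,14,16,17): it rises to 17 then falls. Length 8 is optimal.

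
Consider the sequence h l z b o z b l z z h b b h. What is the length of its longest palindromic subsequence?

Using dp[i][j] = 2 + dp[i+1][j−1] if the ends match, else max(dp[i+1][j], dp[i][j−1]):
dp[1][14] = 8. A witness is hbbzzbbh at positions 1,4,7,9,10,12,13,14.

8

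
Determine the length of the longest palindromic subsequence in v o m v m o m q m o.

7

One longest palindromic subsequence is ommommo (positions 2,3,5,6,7,9,10); it reads the same forward and backward, and the interval DP gives dp[1][10] = 7.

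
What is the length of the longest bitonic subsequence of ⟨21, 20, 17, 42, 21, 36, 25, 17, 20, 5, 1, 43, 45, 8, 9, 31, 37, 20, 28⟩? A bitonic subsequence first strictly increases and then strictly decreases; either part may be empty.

Let inc[i] be the LIS ending at i and dec[i] the longest strictly decreasing subsequence starting at i. inc = [1, 1, 1, 2, 2, 3, 3, 1, 2, 1, 1, 4, 5, 2, 3, 4, 5, 4, 5], dec = [5, 4, 3, 6, 4, 5, 4, 3, 3, 2, 1, 3, 3, 1, 1, 2, 2, 1, 1].
max_i inc[i]+dec[i]−1 = 7, with one witness 21, 42, 36, 25, 20, 5, 1.

7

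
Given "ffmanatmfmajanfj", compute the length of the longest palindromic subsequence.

One longest palindromic subsequence is fnamfmanf (positions 2,5,6,8,9,10,13,14,15); it reads the same forward and backward, and the interval DP gives dp[1][16] = 9.

9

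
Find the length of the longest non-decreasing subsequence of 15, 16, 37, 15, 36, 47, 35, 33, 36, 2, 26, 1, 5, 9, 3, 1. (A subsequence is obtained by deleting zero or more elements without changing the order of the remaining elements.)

4

One longest non-decreasing subsequence is 15, 16, 37, 47 (positions 1,2,3,6), of length 4; no longer one exists.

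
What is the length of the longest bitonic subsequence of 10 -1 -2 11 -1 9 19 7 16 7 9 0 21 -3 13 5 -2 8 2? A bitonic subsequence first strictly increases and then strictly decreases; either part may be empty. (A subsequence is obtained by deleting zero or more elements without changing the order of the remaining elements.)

Let inc[i] be the LIS ending at i and dec[i] the longest strictly decreasing subsequence starting at i. inc = [1, 1, 1, 2, 2, 3, 4, 3, 4, 3, 4, 3, 5, 1, 5, 4, 2, 5, 4], dec = [5, 3, 2, 5, 2, 4, 5, 3, 4, 3, 3, 2, 4, 1, 3, 2, 1, 2, 1].
max_i inc[i]+dec[i]−1 = 8, with one witness -2, -1, 9, 19, 16, 13, 8, 2.

8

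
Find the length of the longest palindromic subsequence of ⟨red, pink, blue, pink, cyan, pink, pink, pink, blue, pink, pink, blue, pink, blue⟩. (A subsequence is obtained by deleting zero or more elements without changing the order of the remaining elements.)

10

One longest palindromic subsequence is pink blue pink pink pink pink pink pink blue pink (positions 2,3,4,6,7,8,10,11,12,13); it reads the same forward and backward, and the interval DP gives dp[1][14] = 10.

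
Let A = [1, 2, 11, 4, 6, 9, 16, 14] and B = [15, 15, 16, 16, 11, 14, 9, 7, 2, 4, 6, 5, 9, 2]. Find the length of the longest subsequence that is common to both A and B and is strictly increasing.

4

For each value that appears in both, track the longest common increasing run ending there.
The best achievable length is 4; one witness is 2, 4, 6, 9 (A-positions 2,4,5,6, B-positions 9,10,11,13).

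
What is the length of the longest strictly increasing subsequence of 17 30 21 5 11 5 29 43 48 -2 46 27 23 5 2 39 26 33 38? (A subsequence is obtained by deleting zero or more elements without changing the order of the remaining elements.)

6

Let dp[i] be the longest increasing subsequence ending at position i. Then dp = [1, 2, 2, 1, 2, 1, 3, 4, 5, 1, 5, 3, 3, 2, 2, 4, 4, 5, 6].
The maximum is 6; one witness is 17, 21, 23, 26, 33, 38 at positions 1,3,13,17,18,19.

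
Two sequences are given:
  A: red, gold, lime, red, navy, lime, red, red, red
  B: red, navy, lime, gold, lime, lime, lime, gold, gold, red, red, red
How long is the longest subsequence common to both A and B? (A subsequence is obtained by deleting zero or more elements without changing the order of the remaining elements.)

Backtracking the LCS table gives one alignment: red (A1,B1) → gold (A2,B4) → lime (A3,B6) → lime (A6,B7) → red (A7,B10) → red (A8,B11) → red (A9,B12).
So the longest common subsequence has length 7.

7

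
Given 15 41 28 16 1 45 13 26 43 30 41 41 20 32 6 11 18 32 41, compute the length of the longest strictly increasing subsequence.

One longest increasing subsequence is 15, 16, 26, 30, 32, 41 (positions 1,4,8,10,14,19), of length 6; no longer one exists.

6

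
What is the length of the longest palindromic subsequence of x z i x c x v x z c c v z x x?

One longest palindromic subsequence is xxcxvxcxx (positions 1,4,5,6,7,8,11,14,15); it reads the same forward and backward, and the interval DP gives dp[1][15] = 9.

9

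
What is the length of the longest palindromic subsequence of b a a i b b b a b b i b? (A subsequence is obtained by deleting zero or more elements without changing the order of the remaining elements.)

9

Using dp[i][j] = 2 + dp[i+1][j−1] if the ends match, else max(dp[i+1][j], dp[i][j−1]):
dp[1][12] = 9. A witness is bibbabbib at positions 1,4,5,6,8,9,10,11,12.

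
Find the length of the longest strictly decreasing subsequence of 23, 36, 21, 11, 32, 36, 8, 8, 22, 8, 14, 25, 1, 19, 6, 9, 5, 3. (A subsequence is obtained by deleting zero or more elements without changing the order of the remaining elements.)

One longest decreasing subsequence is 23, 21, 11, 8, 6, 5, 3 (positions 1,3,4,7,15,17,18), of length 7; no longer one exists.

7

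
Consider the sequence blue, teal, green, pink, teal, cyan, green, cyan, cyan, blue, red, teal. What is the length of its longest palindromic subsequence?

One longest palindromic subsequence is teal cyan cyan cyan teal (positions 2,6,8,9,12); it reads the same forward and backward, and the interval DP gives dp[1][12] = 5.

5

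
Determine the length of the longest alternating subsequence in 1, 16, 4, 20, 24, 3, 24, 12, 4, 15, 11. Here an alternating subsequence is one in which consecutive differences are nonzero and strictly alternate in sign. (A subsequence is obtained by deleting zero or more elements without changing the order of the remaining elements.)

Track the best alternating length ending on an up-step vs a down-step at each position: up/down = 1/1, 2/1, 2/3, 4/1, 4/1, 2/5, 6/1, 6/7, 6/7, 8/7, 8/9.
The maximum over both is 9; one such subsequence is 1, 16, 4, 20, 3, 24, 12, 15, 11.

9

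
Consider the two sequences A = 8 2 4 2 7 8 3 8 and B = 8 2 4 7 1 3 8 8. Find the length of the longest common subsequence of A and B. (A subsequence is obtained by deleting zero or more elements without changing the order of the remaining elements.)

A longest common subsequence is 8, 2, 4, 7, 8, 8 (length 6); the LCS DP confirms no longer common subsequence exists.

6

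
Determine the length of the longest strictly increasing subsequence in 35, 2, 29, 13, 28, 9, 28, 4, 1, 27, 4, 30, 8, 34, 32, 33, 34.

Scanning left to right, the best length ending at each element is: 35→1, 2→1, 29→2, 13→2, 28→3, 9→2, 28→3, 4→2, 1→1, 27→3, 4→2, 30→4, 8→3, 34→5, 32→5, 33→6, 34→7.
So the longest increasing subsequence has length 7, e.g. 2, 13, 28, 30, 32, 33, 34.

7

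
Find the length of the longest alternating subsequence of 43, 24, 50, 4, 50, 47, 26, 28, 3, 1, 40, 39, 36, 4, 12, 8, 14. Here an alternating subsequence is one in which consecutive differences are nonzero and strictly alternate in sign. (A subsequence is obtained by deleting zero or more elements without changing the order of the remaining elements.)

Track the best alternating length ending on an up-step vs a down-step at each position: up/down = 1/1, 1/2, 3/1, 1/4, 5/1, 5/6, 5/6, 7/6, 1/8, 1/8, 9/6, 9/10, 9/10, 9/10, 11/10, 11/12, 13/10.
The maximum over both is 13; one such subsequence is 43, 24, 50, 4, 50, 26, 28, 3, 40, 4, 12, 8, 14.

13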